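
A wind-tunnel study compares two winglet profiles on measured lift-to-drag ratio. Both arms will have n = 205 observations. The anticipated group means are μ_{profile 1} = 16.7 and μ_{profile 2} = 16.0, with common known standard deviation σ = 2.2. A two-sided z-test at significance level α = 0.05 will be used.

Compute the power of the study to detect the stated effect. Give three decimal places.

Power ≈ 0.896

Standardized effect: d = |μ_{profile 1} − μ_{profile 2}| / σ = |16.7 − 16.0| / 2.2 = 0.3182
Noncentrality parameter: δ = d·√(n/2) = 0.3182 × √(205/2) = 3.2213
Two-sided α = 0.05 → critical value z_{0.025} = 1.960.
Power = Φ(δ − 1.960) + Φ(−δ − 1.960) = Φ(1.261) + Φ(-5.181) = 0.8964 + 0.0000 = 0.8964.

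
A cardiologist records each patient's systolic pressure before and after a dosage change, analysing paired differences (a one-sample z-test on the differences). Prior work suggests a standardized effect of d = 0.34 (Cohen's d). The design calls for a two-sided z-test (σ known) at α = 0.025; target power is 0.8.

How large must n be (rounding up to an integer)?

n = 83

Set Φ(δ − 2.241) = 0.8; then δ − 2.241 = Φ⁻¹(0.8) = 0.842, giving δ = 3.083.
(The Φ(−δ − z_{α/2}) term is vanishingly small for δ > 0 and is dropped in the standard sample-size formula.)
δ = d·√n ⇒ n = (δ/d)² = (3.083 / 0.34)² = 82.22.
Round up to the next whole unit.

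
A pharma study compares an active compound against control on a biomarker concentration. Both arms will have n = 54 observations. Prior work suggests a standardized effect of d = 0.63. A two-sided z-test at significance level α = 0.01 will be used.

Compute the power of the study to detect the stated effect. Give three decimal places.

Noncentrality parameter: δ = d·√(n/2) = 0.63 × √(54/2) = 3.2736
Two-sided α = 0.01 → critical value z_{0.005} = 2.576.
Power = Φ(δ − 2.576) + Φ(−δ − 2.576) = Φ(0.698) + Φ(-5.849) = 0.7573 + 0.0000 = 0.7573.

Power ≈ 0.757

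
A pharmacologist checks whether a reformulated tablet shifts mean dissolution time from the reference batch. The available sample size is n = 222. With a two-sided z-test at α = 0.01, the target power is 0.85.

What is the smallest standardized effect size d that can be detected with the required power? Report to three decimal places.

d ≈ 0.242

Required noncentrality: δ = z_{0.005} + z_{0.15} = 2.576 + 1.036 = 3.612.
(The second rejection-region term Φ(−δ − z_{α/2}) is negligible and dropped.)
δ = d·√n ⇒ d = δ/√n = 3.612/√222 = 0.2424.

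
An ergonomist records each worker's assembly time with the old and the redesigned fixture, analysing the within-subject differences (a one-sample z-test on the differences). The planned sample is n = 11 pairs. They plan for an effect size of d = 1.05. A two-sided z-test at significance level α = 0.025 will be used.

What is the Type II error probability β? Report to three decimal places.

Noncentrality parameter: δ = d·√n = 1.05 × √11 = 3.4825
Two-sided α = 0.025 → critical value z_{0.0125} = 2.241.
Power = Φ(δ − 2.241) + Φ(−δ − 2.241) = Φ(1.241) + Φ(-5.724) = 0.8927 + 0.0000 = 0.8927.
Type II error: β = 1 − power = 1 − 0.8927 = 0.1073.

β ≈ 0.107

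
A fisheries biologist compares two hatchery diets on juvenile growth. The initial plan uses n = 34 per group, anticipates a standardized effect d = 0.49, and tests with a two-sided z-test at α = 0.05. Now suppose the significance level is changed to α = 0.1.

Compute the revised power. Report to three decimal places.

Power ≈ 0.646

δ = d·√(n/2) = 0.49 × √(34/2) = 2.0203 (unchanged). New critical value: z_{0.05} = 1.645.
Revised power = Φ(δ − 1.645) + Φ(−δ − 1.645) = Φ(0.375) + Φ(-3.665) = 0.6463 + 0.0001 = 0.6465.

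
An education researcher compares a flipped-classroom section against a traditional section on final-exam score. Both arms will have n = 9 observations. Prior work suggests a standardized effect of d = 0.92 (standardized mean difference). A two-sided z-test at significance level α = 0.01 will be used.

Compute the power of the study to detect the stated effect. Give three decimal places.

Power ≈ 0.266

Noncentrality parameter: δ = d·√(n/2) = 0.92 × √(9/2) = 1.9516
Two-sided α = 0.01 → critical value z_{0.005} = 2.576.
Power = Φ(δ − 2.576) + Φ(−δ − 2.576) = Φ(-0.624) + Φ(-4.527) = 0.2662 + 0.0000 = 0.2662.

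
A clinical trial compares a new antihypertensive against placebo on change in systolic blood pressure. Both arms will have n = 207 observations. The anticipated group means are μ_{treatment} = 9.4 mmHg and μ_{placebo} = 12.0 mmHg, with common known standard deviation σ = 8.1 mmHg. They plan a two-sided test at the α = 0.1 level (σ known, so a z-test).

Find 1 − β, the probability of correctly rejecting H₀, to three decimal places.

Standardized effect: d = |μ_{treatment} − μ_{placebo}| / σ = |9.4 − 12.0| / 8.1 = 0.3210
Noncentrality parameter: δ = d·√(n/2) = 0.3210 × √(207/2) = 3.2656
Two-sided α = 0.1 → critical value z_{0.05} = 1.645.
Power = Φ(δ − 1.645) + Φ(−δ − 1.645) = Φ(1.621) + Φ(-4.910) = 0.9475 + 0.0000 = 0.9475.

Power ≈ 0.947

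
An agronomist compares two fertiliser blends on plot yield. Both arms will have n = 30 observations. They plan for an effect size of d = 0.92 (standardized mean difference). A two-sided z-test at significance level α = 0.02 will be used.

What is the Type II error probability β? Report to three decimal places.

Noncentrality parameter: δ = d·√(n/2) = 0.92 × √(30/2) = 3.5631
Two-sided α = 0.02 → critical value z_{0.01} = 2.326.
Power = Φ(δ − 2.326) + Φ(−δ − 2.326) = Φ(1.237) + Φ(-5.889) = 0.8919 + 0.0000 = 0.8919.
Type II error: β = 1 − power = 1 − 0.8919 = 0.1081.

β ≈ 0.108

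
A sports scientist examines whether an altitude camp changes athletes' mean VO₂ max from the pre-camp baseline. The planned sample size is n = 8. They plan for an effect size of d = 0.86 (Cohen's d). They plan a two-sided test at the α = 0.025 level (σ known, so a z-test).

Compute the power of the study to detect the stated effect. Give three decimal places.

Noncentrality parameter: δ = d·√n = 0.86 × √8 = 2.4324
Two-sided α = 0.025 → critical value z_{0.0125} = 2.241.
Power = Φ(δ − 2.241) + Φ(−δ − 2.241) = Φ(0.191) + Φ(-4.674) = 0.5758 + 0.0000 = 0.5758.

Power ≈ 0.576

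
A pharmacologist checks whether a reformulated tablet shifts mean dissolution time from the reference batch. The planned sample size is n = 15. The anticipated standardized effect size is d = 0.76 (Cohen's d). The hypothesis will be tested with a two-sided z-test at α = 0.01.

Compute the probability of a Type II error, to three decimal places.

β ≈ 0.357

Noncentrality parameter: δ = d·√n = 0.76 × √15 = 2.9435
Two-sided α = 0.01 → critical value z_{0.005} = 2.576.
Power = Φ(δ − 2.576) + Φ(−δ − 2.576) = Φ(0.368) + Φ(-5.519) = 0.6434 + 0.0000 = 0.6434.
Type II error: β = 1 − power = 1 − 0.6434 = 0.3566.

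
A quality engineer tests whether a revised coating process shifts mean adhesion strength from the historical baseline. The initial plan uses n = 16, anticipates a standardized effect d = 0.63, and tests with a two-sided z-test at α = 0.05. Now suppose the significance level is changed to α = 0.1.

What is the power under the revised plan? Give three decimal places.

δ = d·√n = 0.63 × √16 = 2.5200 (unchanged). New critical value: z_{0.05} = 1.645.
Revised power = Φ(δ − 1.645) + Φ(−δ − 1.645) = Φ(0.875) + Φ(-4.165) = 0.8093 + 0.0000 = 0.8093.

Power ≈ 0.809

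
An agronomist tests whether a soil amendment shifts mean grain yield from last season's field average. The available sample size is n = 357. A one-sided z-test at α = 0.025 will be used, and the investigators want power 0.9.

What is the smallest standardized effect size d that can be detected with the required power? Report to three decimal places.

d ≈ 0.172

Required noncentrality: δ = z_{0.025} + z_{0.10} = 1.960 + 1.282 = 3.242.
δ = d·√n ⇒ d = δ/√n = 3.242/√357 = 0.1716.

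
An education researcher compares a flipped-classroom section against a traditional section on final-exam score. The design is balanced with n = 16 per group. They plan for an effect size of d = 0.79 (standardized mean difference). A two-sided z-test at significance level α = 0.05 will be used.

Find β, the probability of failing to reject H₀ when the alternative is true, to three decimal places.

β ≈ 0.392

Noncentrality parameter: δ = d·√(n/2) = 0.79 × √(16/2) = 2.2345
Critical value for a two-sided test at α = 0.05: z_{α/2} = 1.960.
Power = Φ(δ − 1.960) + Φ(−δ − 1.960) = Φ(0.274) + Φ(-4.194) = 0.6081 + 0.0000 = 0.6082.
Type II error: β = 1 − power = 1 − 0.6082 = 0.3918.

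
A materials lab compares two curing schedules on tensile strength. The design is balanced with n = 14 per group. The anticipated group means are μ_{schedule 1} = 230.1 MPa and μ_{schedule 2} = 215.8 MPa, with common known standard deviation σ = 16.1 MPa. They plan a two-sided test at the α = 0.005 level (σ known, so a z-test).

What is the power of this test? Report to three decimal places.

Power ≈ 0.324

Standardized effect: d = |μ_{schedule 1} − μ_{schedule 2}| / σ = |230.1 − 215.8| / 16.1 = 0.8882
Noncentrality parameter: δ = d·√(n/2) = 0.8882 × √(14/2) = 2.3500
Two-sided α = 0.005 → critical value z_{0.0025} = 2.807.
Power = Φ(δ − 2.807) + Φ(−δ − 2.807) = Φ(-0.457) + Φ(-5.157) = 0.3238 + 0.0000 = 0.3238.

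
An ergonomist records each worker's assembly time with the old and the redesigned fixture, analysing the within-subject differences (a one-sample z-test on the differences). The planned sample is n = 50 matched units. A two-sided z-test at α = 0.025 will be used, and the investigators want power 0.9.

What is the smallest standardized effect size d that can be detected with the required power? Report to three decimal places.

d ≈ 0.498

Need Φ(δ − 2.241) = 0.9, so δ = 2.241 + 1.282 = 3.523.
(Lower-tail contribution to power is negligible for δ > 0.)
δ = d·√n ⇒ d = δ/√n = 3.523/√50 = 0.4982.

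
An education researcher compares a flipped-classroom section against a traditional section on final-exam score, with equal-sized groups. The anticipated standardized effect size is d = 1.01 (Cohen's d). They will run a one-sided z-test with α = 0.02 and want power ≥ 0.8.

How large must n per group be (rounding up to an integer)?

Set Φ(δ − 2.054) = 0.8; then δ − 2.054 = Φ⁻¹(0.8) = 0.842, giving δ = 2.895.
δ = d·√(n/2) ⇒ n = 2(δ/d)² = 2 × (2.895 / 1.01)² = 16.44.
Rounding up, n = 17 per group.

n = 17 per group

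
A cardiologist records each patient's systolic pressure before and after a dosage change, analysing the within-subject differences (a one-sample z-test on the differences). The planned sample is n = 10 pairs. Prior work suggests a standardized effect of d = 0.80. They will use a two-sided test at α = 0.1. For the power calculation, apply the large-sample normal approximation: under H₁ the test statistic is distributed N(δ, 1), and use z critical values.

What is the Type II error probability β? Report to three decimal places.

Noncentrality parameter: δ = d·√n = 0.80 × √10 = 2.5298
Critical value for a two-sided test at α = 0.1: z_{α/2} = 1.645.
Power = Φ(δ − 1.645) + Φ(−δ − 1.645) = Φ(0.885) + Φ(-4.175) = 0.8119 + 0.0000 = 0.8119.
Type II error: β = 1 − power = 1 − 0.8119 = 0.1881.

β ≈ 0.188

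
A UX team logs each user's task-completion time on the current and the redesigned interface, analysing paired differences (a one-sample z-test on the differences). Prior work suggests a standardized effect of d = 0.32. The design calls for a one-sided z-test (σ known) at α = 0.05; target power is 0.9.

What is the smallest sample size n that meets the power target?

For power 0.9 need Φ(δ − z_{0.05}) = 0.9, so δ = z_{0.05} + z_{0.10} = 1.645 + 1.282 = 2.926.
δ = d·√n ⇒ n = (δ/d)² = (2.926 / 0.32)² = 83.63.
Rounding up, n = 84.

n = 84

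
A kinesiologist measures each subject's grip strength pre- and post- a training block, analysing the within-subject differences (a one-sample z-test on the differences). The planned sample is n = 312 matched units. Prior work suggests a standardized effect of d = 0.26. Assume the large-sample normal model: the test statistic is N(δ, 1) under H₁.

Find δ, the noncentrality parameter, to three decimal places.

δ ≈ 4.593

The noncentrality parameter scales effect size by the design's sample-size factor: δ = d·√n = 0.26 × √312 = 4.5925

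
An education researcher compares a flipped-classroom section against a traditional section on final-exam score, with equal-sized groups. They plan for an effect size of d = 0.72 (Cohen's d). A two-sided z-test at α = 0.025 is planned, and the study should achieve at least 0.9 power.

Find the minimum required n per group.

n = 48 per group

For power 0.9 need Φ(δ − z_{0.0125}) = 0.9, so δ = z_{0.0125} + z_{0.10} = 2.241 + 1.282 = 3.523.
(For δ > 0 the lower-tail rejection region contributes negligibly to power, so the one-term inversion is standard.)
δ = d·√(n/2) ⇒ n = 2(δ/d)² = 2 × (3.523 / 0.72)² = 47.88.
Round up to the next whole unit.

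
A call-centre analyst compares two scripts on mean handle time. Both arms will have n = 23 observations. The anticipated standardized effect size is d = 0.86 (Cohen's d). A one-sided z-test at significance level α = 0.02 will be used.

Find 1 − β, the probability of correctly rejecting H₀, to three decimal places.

Power ≈ 0.806

Noncentrality parameter: δ = d·√(n/2) = 0.86 × √(23/2) = 2.9164
One-sided α = 0.02 → critical value z_{0.02} = 2.054.
Power = Φ(δ − 2.054) = Φ(0.863) = 0.8058.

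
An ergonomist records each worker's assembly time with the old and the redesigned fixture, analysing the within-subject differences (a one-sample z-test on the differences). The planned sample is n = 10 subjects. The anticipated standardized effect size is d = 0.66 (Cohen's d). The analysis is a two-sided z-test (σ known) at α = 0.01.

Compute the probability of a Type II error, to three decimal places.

Noncentrality parameter: δ = d·√n = 0.66 × √10 = 2.0871
Two-sided α = 0.01 → critical value z_{0.005} = 2.576.
Power = Φ(δ − 2.576) + Φ(−δ − 2.576) = Φ(-0.489) + Φ(-4.663) = 0.3125 + 0.0000 = 0.3125.
Type II error: β = 1 − power = 1 − 0.3125 = 0.6875.

β ≈ 0.687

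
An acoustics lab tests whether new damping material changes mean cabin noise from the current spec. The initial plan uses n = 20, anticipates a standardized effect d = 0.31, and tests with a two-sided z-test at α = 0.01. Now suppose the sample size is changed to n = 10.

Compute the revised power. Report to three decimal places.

With n = 10: δ = d·√n = 0.31 × √10 = 0.9803. Critical value z_{0.005} = 2.576.
Revised power = Φ(δ − 2.576) + Φ(−δ − 2.576) = Φ(-1.596) + Φ(-3.556) = 0.0553 + 0.0002 = 0.0555.

Power ≈ 0.055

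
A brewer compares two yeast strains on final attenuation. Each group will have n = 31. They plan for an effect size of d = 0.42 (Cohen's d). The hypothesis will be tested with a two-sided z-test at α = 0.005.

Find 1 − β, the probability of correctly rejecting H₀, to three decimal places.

Noncentrality parameter: δ = d·√(n/2) = 0.42 × √(31/2) = 1.6535
Two-sided α = 0.005 → critical value z_{0.0025} = 2.807.
Power = Φ(δ − 2.807) + Φ(−δ − 2.807) = Φ(-1.153) + Φ(-4.461) = 0.1244 + 0.0000 = 0.1244.

Power ≈ 0.124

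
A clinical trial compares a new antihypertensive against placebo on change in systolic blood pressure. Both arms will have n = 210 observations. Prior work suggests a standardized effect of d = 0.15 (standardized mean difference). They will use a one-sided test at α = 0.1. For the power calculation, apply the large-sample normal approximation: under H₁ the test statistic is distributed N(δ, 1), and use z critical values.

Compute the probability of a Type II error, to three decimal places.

Noncentrality parameter: δ = d·√(n/2) = 0.15 × √(210/2) = 1.5370
One-sided α = 0.1 → critical value z_{0.1} = 1.282.
Power = P(Z > 1.282 − δ) = Φ(0.255) = 0.6008.
Type II error: β = 1 − power = 1 − 0.6008 = 0.3992.

β ≈ 0.399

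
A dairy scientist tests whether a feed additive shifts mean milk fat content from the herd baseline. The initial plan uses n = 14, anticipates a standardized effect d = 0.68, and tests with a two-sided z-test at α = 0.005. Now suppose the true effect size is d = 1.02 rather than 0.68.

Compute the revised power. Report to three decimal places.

Power ≈ 0.844

With d = 1.02: δ = d·√n = 1.02 × √14 = 3.8165. Critical value z_{0.0025} = 2.807.
Revised power = Φ(δ − 2.807) + Φ(−δ − 2.807) = Φ(1.009) + Φ(-6.624) = 0.8436 + 0.0000 = 0.8436.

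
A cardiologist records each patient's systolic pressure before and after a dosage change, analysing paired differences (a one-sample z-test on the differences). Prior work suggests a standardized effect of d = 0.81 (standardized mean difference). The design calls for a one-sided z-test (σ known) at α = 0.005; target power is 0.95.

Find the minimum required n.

For power 0.95 need Φ(δ − z_{0.005}) = 0.95, so δ = z_{0.005} + z_{0.05} = 2.576 + 1.645 = 4.221.
δ = d·√n ⇒ n = (δ/d)² = (4.221 / 0.81)² = 27.15.
Round up to the next whole unit.

n = 28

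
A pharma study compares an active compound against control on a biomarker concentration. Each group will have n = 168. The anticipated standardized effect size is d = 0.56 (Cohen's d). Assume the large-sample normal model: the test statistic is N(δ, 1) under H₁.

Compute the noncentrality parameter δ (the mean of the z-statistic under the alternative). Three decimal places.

The noncentrality parameter scales effect size by the design's sample-size factor: δ = d·√(n/2) = 0.56 × √(168/2) = 5.1325

δ ≈ 5.132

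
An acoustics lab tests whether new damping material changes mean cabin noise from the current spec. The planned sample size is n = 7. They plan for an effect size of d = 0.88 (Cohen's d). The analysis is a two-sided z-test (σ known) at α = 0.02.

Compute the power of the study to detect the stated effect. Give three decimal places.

Power ≈ 0.501

Noncentrality parameter: δ = d·√n = 0.88 × √7 = 2.3283
Critical value for a two-sided test at α = 0.02: z_{α/2} = 2.326.
Power = Φ(δ − 2.326) + Φ(−δ − 2.326) = Φ(0.002) + Φ(-4.655) = 0.5008 + 0.0000 = 0.5008.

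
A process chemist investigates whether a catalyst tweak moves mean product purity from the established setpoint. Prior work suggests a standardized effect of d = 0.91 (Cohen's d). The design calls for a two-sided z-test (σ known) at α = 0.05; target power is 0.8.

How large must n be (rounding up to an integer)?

n = 10

Set Φ(δ − 1.960) = 0.8; then δ − 1.960 = Φ⁻¹(0.8) = 0.842, giving δ = 2.802.
(Ignoring the negligible lower-tail rejection probability gives the usual closed-form inversion.)
δ = d·√n ⇒ n = (δ/d)² = (2.802 / 0.91)² = 9.48.
Round up to the next whole unit.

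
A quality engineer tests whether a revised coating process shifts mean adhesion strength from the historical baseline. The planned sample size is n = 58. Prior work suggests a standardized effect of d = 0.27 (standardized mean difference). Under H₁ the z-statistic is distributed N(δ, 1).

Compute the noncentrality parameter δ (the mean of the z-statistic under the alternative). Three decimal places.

δ ≈ 2.056

δ = d·√n = 0.27 × √58 = 2.0563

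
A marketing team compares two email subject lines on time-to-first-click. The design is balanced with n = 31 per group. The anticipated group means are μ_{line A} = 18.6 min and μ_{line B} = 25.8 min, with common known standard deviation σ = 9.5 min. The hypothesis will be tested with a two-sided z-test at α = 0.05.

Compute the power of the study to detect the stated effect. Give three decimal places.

Standardized effect: d = |μ_{line A} − μ_{line B}| / σ = |18.6 − 25.8| / 9.5 = 0.7579
Noncentrality parameter: λ = d·√(n/2) = 0.7579 × √(31/2) = 2.9838
Critical value for a two-sided test at α = 0.05: z_{α/2} = 1.960.
Power = Φ(λ − 1.960) + Φ(−λ − 1.960) = Φ(1.024) + Φ(-4.944) = 0.8471 + 0.0000 = 0.8471.

Power ≈ 0.847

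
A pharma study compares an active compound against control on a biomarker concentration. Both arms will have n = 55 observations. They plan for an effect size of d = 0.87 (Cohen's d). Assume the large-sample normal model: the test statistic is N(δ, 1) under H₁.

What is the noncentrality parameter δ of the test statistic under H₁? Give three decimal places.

δ ≈ 4.562

The noncentrality parameter scales effect size by the design's sample-size factor: δ = d·√(n/2) = 0.87 × √(55/2) = 4.5623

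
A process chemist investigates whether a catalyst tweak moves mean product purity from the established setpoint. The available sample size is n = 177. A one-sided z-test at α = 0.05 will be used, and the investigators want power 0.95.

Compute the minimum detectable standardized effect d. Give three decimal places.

Required noncentrality: δ = z_{0.05} + z_{0.05} = 1.645 + 1.645 = 3.290.
δ = d·√n ⇒ d = δ/√n = 3.290/√177 = 0.2473.

d ≈ 0.247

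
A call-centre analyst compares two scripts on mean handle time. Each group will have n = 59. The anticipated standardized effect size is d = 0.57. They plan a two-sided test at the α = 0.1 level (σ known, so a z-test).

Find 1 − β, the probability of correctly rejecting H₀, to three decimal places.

Noncentrality parameter: δ = d·√(n/2) = 0.57 × √(59/2) = 3.0959
Two-sided α = 0.1 → critical value z_{0.05} = 1.645.
Power = Φ(δ − 1.645) + Φ(−δ − 1.645) = Φ(1.451) + Φ(-4.741) = 0.9266 + 0.0000 = 0.9266.

Power ≈ 0.927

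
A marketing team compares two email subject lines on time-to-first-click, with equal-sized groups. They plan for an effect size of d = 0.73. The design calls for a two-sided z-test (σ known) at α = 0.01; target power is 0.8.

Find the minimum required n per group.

n = 44 per group

For power 0.8 need Φ(δ − z_{0.005}) = 0.8, so δ = z_{0.005} + z_{0.20} = 2.576 + 0.842 = 3.417.
(Ignoring the negligible lower-tail rejection probability gives the usual closed-form inversion.)
δ = d·√(n/2) ⇒ n = 2(δ/d)² = 2 × (3.417 / 0.73)² = 43.83.
Round up to the next whole unit.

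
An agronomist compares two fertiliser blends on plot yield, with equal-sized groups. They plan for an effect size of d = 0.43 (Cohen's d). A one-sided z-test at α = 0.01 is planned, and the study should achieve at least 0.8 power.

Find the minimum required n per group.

For power 0.8 need Φ(δ − z_{0.01}) = 0.8, so δ = z_{0.01} + z_{0.20} = 2.326 + 0.842 = 3.168.
δ = d·√(n/2) ⇒ n = 2(δ/d)² = 2 × (3.168 / 0.43)² = 108.56.
Rounding up, n = 109 per group.

n = 109 per group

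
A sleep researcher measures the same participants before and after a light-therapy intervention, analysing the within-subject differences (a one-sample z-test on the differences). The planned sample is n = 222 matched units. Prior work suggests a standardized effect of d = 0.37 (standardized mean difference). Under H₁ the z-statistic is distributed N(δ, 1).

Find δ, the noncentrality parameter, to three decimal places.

The noncentrality parameter scales effect size by the design's sample-size factor: δ = d·√n = 0.37 × √222 = 5.5129

δ ≈ 5.513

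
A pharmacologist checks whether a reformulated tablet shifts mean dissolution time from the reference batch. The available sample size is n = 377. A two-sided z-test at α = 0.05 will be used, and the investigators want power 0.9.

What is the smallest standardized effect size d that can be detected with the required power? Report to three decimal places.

d ≈ 0.167

Need Φ(δ − 1.960) = 0.9, so δ = 1.960 + 1.282 = 3.242.
(The second rejection-region term Φ(−δ − z_{α/2}) is negligible and dropped.)
δ = d·√n ⇒ d = δ/√n = 3.242/√377 = 0.1669.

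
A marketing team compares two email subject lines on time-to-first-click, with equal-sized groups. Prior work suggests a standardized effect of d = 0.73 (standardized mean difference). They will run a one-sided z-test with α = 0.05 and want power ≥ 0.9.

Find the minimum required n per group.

Set Φ(δ − 1.645) = 0.9; then δ − 1.645 = Φ⁻¹(0.9) = 1.282, giving δ = 2.926.
δ = d·√(n/2) ⇒ n = 2(δ/d)² = 2 × (2.926 / 0.73)² = 32.14.
Rounding up, n = 33 per group.

n = 33 per group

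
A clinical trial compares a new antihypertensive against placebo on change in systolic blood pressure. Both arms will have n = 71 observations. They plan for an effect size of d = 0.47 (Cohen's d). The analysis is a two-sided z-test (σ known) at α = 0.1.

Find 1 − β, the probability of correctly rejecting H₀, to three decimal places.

Power ≈ 0.876

Noncentrality parameter: δ = d·√(n/2) = 0.47 × √(71/2) = 2.8003
Critical value for a two-sided test at α = 0.1: z_{α/2} = 1.645.
Power = Φ(δ − 1.645) + Φ(−δ − 1.645) = Φ(1.155) + Φ(-4.445) = 0.8761 + 0.0000 = 0.8761.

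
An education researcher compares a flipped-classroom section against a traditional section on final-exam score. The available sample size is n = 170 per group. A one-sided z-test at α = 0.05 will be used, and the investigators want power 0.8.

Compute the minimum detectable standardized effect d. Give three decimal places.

Required noncentrality: δ = z_{0.05} + z_{0.20} = 1.645 + 0.842 = 2.486.
δ = d·√(n/2) ⇒ d = δ/√(n/2) = 2.486/√(170/2) = 0.2697.

d ≈ 0.270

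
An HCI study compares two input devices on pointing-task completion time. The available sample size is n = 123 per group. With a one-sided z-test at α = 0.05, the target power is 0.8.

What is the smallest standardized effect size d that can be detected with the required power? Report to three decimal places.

d ≈ 0.317

Need Φ(δ − 1.645) = 0.8, so δ = 1.645 + 0.842 = 2.486.
δ = d·√(n/2) ⇒ d = δ/√(n/2) = 2.486/√(123/2) = 0.3171.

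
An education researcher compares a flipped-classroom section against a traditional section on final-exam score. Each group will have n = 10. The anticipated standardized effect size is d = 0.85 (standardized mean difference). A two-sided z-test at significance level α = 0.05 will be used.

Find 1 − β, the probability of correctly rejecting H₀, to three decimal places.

Power ≈ 0.476

Noncentrality parameter: δ = d·√(n/2) = 0.85 × √(10/2) = 1.9007
Critical value for a two-sided test at α = 0.05: z_{α/2} = 1.960.
Power = Φ(δ − 1.960) + Φ(−δ − 1.960) = Φ(-0.059) + Φ(-3.861) = 0.4764 + 0.0001 = 0.4764.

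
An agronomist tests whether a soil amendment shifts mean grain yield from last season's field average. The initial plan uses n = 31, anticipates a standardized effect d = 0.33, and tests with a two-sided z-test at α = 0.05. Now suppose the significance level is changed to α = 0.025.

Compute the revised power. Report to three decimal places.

Power ≈ 0.343

δ = d·√n = 0.33 × √31 = 1.8374 (unchanged). New critical value: z_{0.0125} = 2.241.
Revised power = Φ(δ − 2.241) + Φ(−δ − 2.241) = Φ(-0.404) + Φ(-4.079) = 0.3431 + 0.0000 = 0.3431.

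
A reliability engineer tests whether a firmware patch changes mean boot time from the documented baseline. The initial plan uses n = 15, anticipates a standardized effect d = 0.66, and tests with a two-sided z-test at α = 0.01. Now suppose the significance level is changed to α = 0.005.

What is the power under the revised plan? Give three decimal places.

δ = d·√n = 0.66 × √15 = 2.5562 (unchanged). New critical value: z_{0.0025} = 2.807.
Revised power = Φ(δ − 2.807) + Φ(−δ − 2.807) = Φ(-0.251) + Φ(-5.363) = 0.4010 + 0.0000 = 0.4010.

Power ≈ 0.401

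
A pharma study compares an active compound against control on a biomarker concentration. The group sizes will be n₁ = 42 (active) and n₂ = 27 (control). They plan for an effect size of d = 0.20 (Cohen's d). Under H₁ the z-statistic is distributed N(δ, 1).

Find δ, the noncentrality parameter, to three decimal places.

The noncentrality parameter scales effect size by the design's sample-size factor: δ = d / √(1/n₁ + 1/n₂) = 0.20 / √(1/42 + 1/27) = 0.8108

δ ≈ 0.811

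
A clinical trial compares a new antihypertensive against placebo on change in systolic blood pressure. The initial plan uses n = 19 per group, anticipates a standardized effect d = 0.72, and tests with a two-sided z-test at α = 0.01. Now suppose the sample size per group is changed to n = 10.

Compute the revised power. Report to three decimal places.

Power ≈ 0.167

With n = 10 per group: δ = d·√(n/2) = 0.72 × √(10/2) = 1.6100. Critical value z_{0.005} = 2.576.
Revised power = Φ(δ − 2.576) + Φ(−δ − 2.576) = Φ(-0.966) + Φ(-4.186) = 0.1671 + 0.0000 = 0.1671.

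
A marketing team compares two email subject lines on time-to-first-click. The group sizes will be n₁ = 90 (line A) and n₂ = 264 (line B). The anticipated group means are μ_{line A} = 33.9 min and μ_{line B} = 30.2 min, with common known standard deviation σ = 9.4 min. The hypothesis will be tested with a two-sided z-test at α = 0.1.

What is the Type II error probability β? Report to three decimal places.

β ≈ 0.057

Standardized effect: d = |μ_{line A} − μ_{line B}| / σ = |33.9 − 30.2| / 9.4 = 0.3936
Noncentrality parameter: λ = d / √(1/n₁ + 1/n₂) = 0.3936 / √(1/90 + 1/264) = 3.2247
Critical value for a two-sided test at α = 0.1: z_{α/2} = 1.645.
Power = Φ(λ − 1.645) + Φ(−λ − 1.645) = Φ(1.580) + Φ(-4.870) = 0.9429 + 0.0000 = 0.9429.
Type II error: β = 1 − power = 1 − 0.9429 = 0.0571.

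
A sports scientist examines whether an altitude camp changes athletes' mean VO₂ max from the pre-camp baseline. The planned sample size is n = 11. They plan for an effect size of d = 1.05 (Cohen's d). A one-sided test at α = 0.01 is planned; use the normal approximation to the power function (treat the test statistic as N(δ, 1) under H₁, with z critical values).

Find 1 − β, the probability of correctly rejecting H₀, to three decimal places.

Noncentrality parameter: δ = d·√n = 1.05 × √11 = 3.4825
One-sided α = 0.01 → critical value z_{0.01} = 2.326.
Power = P(Z > 2.326 − δ) = Φ(1.156) = 0.8762.

Power ≈ 0.876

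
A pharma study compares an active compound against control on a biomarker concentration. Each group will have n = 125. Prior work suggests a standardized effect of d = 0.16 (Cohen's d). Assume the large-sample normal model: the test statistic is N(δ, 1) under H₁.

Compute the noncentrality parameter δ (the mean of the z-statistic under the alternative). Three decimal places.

The noncentrality parameter scales effect size by the design's sample-size factor: δ = d·√(n/2) = 0.16 × √(125/2) = 1.2649

δ ≈ 1.265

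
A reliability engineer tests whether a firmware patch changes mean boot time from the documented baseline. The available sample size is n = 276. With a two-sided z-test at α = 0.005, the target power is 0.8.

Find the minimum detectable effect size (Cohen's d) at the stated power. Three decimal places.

d ≈ 0.220

Required noncentrality: δ = z_{0.0025} + z_{0.20} = 2.807 + 0.842 = 3.649.
(The second rejection-region term Φ(−δ − z_{α/2}) is negligible and dropped.)
δ = d·√n ⇒ d = δ/√n = 3.649/√276 = 0.2196.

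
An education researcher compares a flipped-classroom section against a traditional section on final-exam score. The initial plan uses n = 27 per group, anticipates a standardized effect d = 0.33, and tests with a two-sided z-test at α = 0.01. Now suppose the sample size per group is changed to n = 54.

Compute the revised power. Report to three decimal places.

With n = 54 per group: δ = d·√(n/2) = 0.33 × √(54/2) = 1.7147. Critical value z_{0.005} = 2.576.
Revised power = Φ(δ − 2.576) + Φ(−δ − 2.576) = Φ(-0.861) + Φ(-4.291) = 0.1946 + 0.0000 = 0.1946.

Power ≈ 0.195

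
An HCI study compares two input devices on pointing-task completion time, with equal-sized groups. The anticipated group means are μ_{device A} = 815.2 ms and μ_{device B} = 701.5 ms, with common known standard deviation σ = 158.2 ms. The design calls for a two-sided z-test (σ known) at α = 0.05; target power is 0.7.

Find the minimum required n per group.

Standardized effect: d = |μ_{device A} − μ_{device B}| / σ = |815.2 − 701.5| / 158.2 = 0.7187
For power 0.7 need Φ(δ − z_{0.025}) = 0.7, so δ = z_{0.025} + z_{0.30} = 1.960 + 0.524 = 2.484.
(For δ > 0 the lower-tail rejection region contributes negligibly to power, so the one-term inversion is standard.)
δ = d·√(n/2) ⇒ n = 2(δ/d)² = 2 × (2.484 / 0.7187)² = 23.90.
Round up to the next whole unit.

n = 24 per group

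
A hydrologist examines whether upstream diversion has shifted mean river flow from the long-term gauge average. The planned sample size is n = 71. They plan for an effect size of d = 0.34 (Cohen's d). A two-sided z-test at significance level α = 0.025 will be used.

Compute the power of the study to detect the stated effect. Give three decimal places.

Noncentrality parameter: δ = d·√n = 0.34 × √71 = 2.8649
Two-sided α = 0.025 → critical value z_{0.0125} = 2.241.
Power = Φ(δ − 2.241) + Φ(−δ − 2.241) = Φ(0.623) + Φ(-5.106) = 0.7335 + 0.0000 = 0.7335.

Power ≈ 0.734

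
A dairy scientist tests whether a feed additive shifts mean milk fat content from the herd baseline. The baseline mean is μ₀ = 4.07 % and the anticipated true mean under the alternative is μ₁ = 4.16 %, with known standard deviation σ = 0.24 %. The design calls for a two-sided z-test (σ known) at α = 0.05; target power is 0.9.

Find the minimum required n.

Standardized effect: d = |μ₁ − μ₀| / σ = |4.16 − 4.07| / 0.24 = 0.3750
For power 0.9 need Φ(δ − z_{0.025}) = 0.9, so δ = z_{0.025} + z_{0.10} = 1.960 + 1.282 = 3.242.
(Ignoring the negligible lower-tail rejection probability gives the usual closed-form inversion.)
δ = d·√n ⇒ n = (δ/d)² = (3.242 / 0.3750)² = 74.72.
Rounding up, n = 75.

n = 75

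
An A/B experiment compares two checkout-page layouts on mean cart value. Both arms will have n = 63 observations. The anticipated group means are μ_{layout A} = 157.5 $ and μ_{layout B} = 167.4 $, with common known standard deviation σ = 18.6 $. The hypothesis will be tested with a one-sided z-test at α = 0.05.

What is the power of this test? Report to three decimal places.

Standardized effect: d = |μ_{layout A} − μ_{layout B}| / σ = |157.5 − 167.4| / 18.6 = 0.5323
Noncentrality parameter: δ = d·√(n/2) = 0.5323 × √(63/2) = 2.9873
Critical value for a one-sided test at α = 0.05: z_α = 1.645.
Power = Φ(δ − 1.645) = Φ(1.342) = 0.9103.

Power ≈ 0.910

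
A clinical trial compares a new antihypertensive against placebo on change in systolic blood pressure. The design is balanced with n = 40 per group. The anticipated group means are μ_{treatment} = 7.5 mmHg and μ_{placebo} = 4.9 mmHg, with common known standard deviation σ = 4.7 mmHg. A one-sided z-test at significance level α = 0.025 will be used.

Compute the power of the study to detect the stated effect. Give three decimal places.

Standardized effect: d = |μ_{treatment} − μ_{placebo}| / σ = |7.5 − 4.9| / 4.7 = 0.5532
Noncentrality parameter: δ = d·√(n/2) = 0.5532 × √(40/2) = 2.4739
One-sided α = 0.025 → critical value z_{0.025} = 1.960.
Power = Φ(δ − 1.960) = Φ(0.514) = 0.6964.

Power ≈ 0.696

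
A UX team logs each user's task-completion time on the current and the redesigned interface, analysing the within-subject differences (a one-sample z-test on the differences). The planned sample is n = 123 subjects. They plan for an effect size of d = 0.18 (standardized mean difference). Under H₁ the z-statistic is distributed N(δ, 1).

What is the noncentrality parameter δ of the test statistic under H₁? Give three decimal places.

δ ≈ 1.996

δ = d·√n = 0.18 × √123 = 1.9963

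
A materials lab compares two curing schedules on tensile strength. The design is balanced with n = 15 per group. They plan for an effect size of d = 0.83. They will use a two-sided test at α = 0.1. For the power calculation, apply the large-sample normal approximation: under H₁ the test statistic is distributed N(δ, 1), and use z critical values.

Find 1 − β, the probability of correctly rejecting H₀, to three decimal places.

Power ≈ 0.735

Noncentrality parameter: δ = d·√(n/2) = 0.83 × √(15/2) = 2.2730
Critical value for a two-sided test at α = 0.1: z_{α/2} = 1.645.
Power = Φ(δ − 1.645) + Φ(−δ − 1.645) = Φ(0.628) + Φ(-3.918) = 0.7351 + 0.0000 = 0.7351.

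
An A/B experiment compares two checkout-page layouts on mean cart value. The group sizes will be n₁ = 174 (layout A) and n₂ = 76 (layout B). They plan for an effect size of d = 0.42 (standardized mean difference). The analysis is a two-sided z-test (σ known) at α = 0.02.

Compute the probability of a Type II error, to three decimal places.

Noncentrality parameter: δ = d / √(1/n₁ + 1/n₂) = 0.42 / √(1/174 + 1/76) = 3.0546
Two-sided α = 0.02 → critical value z_{0.01} = 2.326.
Power = Φ(δ − 2.326) + Φ(−δ − 2.326) = Φ(0.728) + Φ(-5.381) = 0.7668 + 0.0000 = 0.7668.
Type II error: β = 1 − power = 1 − 0.7668 = 0.2332.

β ≈ 0.233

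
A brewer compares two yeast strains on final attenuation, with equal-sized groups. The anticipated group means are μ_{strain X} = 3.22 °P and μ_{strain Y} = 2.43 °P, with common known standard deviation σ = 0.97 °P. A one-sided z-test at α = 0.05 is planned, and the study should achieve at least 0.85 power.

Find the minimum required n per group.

Standardized effect: d = |μ_{strain X} − μ_{strain Y}| / σ = |3.22 − 2.43| / 0.97 = 0.8144
Set Φ(δ − 1.645) = 0.85; then δ − 1.645 = Φ⁻¹(0.85) = 1.036, giving δ = 2.681.
δ = d·√(n/2) ⇒ n = 2(δ/d)² = 2 × (2.681 / 0.8144)² = 21.68.
Rounding up, n = 22 per group.

n = 22 per group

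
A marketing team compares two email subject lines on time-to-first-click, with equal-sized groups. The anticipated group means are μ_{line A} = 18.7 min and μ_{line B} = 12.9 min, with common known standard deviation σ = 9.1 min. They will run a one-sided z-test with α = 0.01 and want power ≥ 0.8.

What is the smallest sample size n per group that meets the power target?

n = 50 per group

Standardized effect: d = |μ_{line A} − μ_{line B}| / σ = |18.7 − 12.9| / 9.1 = 0.6374
Set Φ(δ − 2.326) = 0.8; then δ − 2.326 = Φ⁻¹(0.8) = 0.842, giving δ = 3.168.
δ = d·√(n/2) ⇒ n = 2(δ/d)² = 2 × (3.168 / 0.6374)² = 49.41.
Round up to the next whole unit.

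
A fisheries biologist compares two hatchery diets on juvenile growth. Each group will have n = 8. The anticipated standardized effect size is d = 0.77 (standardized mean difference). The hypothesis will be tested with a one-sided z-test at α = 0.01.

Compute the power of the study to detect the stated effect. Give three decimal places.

Power ≈ 0.216

Noncentrality parameter: δ = d·√(n/2) = 0.77 × √(8/2) = 1.5400
Critical value for a one-sided test at α = 0.01: z_α = 2.326.
Power = Φ(δ − 2.326) = Φ(-0.786) = 0.2158.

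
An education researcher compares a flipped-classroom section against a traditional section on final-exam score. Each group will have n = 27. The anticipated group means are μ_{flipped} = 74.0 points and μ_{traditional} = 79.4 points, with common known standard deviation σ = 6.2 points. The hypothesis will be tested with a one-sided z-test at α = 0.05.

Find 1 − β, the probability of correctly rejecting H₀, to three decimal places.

Standardized effect: d = |μ_{flipped} − μ_{traditional}| / σ = |74.0 − 79.4| / 6.2 = 0.8710
Noncentrality parameter: δ = d·√(n/2) = 0.8710 × √(27/2) = 3.2001
One-sided α = 0.05 → critical value z_{0.05} = 1.645.
Power = P(Z > 1.645 − δ) = Φ(1.555) = 0.9401.

Power ≈ 0.940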